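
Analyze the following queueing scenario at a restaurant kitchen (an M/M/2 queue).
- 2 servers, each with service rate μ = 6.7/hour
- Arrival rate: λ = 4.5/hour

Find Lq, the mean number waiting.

Traffic intensity: ρ = λ/(cμ) = 4.5/(2×6.7) = 0.3358
Since ρ = 0.3358 < 1, system is stable.
Offered load a = λ/μ = cρ = 4.5/6.7 = 0.6716
P₀ = [ Σₙ₌₀^1 aⁿ/n! + a^2/(2!(1-ρ)) ]⁻¹
Σ = a^0/0! + a^1/1! = 1.0000 + 0.6716 = 1.6716
a^2/(2!(1-ρ)) = 0.4511/(2 × 0.6642) = 0.3396
P₀ = 1/(1.6716 + 0.3396) = 0.4972
Lq = P₀·a^2·ρ / (2!(1-ρ)²) = 0.4972 × 0.4511 × 0.3358 / (2 × 0.4411) = 0.08537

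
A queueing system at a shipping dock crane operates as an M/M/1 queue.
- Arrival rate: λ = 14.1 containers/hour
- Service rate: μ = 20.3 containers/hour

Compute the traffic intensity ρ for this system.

Server utilization: ρ = λ/μ
ρ = 14.1/20.3 = 0.6946
The server is busy 69.46% of the time.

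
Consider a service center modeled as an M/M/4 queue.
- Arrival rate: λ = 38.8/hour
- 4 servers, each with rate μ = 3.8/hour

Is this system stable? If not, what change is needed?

Stability requires ρ = λ/(cμ) < 1
ρ = 38.8/(4 × 3.8) = 38.8/15.20 = 2.5526
Since 2.5526 ≥ 1, the system is UNSTABLE.
Need c > λ/μ = 38.8/3.8 = 10.21.
Minimum servers needed: c = 11.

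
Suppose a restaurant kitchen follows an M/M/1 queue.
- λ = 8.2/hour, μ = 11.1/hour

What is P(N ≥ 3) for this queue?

ρ = λ/μ = 8.2/11.1 = 0.73874
P(N ≥ n) = ρⁿ
P(N ≥ 3) = 0.73874^3
P(N ≥ 3) = 0.4032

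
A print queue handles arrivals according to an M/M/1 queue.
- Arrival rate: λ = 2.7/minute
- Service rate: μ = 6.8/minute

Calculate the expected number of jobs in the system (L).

ρ = λ/μ = 2.7/6.8 = 0.3971
For M/M/1: L = λ/(μ-λ)
L = 2.7/(6.8-2.7) = 2.7/4.10
L = 0.6585 jobs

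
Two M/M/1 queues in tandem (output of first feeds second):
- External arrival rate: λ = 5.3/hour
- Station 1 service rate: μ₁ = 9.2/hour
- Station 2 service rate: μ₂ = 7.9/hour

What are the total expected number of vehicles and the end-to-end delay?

By Jackson's theorem, each station behaves as independent M/M/1.
Station 1: ρ₁ = 5.3/9.2 = 0.5761, L₁ = ρ₁/(1-ρ₁) = λ/(μ₁-λ) = 5.3/3.90 = 1.35897
Station 2: ρ₂ = 5.3/7.9 = 0.6709, L₂ = ρ₂/(1-ρ₂) = λ/(μ₂-λ) = 5.3/2.60 = 2.03846
Total: L = L₁ + L₂ = 1.35897 + 2.03846 = 3.3974
W = L/λ = 3.3974/5.3 = 0.6410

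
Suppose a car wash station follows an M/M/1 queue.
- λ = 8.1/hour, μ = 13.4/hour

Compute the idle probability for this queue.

ρ = λ/μ = 8.1/13.4 = 0.6045
P(0) = 1 - ρ = 1 - 0.6045 = 0.3955
The server is idle 39.55% of the time.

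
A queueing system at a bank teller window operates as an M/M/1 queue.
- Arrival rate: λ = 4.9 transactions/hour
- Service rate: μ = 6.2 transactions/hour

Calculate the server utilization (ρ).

Server utilization: ρ = λ/μ
ρ = 4.9/6.2 = 0.7903
The server is busy 79.03% of the time.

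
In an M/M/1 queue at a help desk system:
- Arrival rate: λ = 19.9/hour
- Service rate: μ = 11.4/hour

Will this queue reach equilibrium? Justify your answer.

Stability requires ρ = λ/(cμ) < 1
ρ = 19.9/(1 × 11.4) = 19.9/11.40 = 1.7456
Since 1.7456 ≥ 1, the system is UNSTABLE.
Queue grows without bound. Need μ > λ = 19.9.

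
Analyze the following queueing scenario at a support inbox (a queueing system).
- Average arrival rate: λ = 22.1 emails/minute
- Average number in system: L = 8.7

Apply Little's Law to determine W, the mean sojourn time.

Little's Law: L = λW, so W = L/λ
W = 8.7/22.1 = 0.3937 minutes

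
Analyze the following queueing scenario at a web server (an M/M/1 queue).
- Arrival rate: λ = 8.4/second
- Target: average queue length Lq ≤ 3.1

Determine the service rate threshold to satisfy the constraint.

For M/M/1: Lq = λ²/(μ(μ-λ))
Need Lq ≤ 3.1, i.e. μ(μ-λ) ≥ λ²/3.1
μ² - 8.4μ - 70.56/3.1 ≥ 0  →  μ² - 8.4μ - 22.7613 ≥ 0
Quadratic formula (positive root): μ = [λ + √(λ² + 4×22.7613)]/2
Discriminant: 70.56 + 4×22.7613 = 161.6052, √161.6052 = 12.7124
μ ≥ (8.4 + 12.7124)/2 = 10.5562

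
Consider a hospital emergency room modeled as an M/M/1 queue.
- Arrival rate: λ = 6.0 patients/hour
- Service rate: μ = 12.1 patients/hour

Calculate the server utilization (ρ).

Server utilization: ρ = λ/μ
ρ = 6.0/12.1 = 0.4959
The server is busy 49.59% of the time.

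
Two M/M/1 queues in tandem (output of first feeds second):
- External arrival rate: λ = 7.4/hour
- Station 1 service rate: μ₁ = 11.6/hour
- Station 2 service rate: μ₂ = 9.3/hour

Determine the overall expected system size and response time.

By Jackson's theorem, each station behaves as independent M/M/1.
Station 1: ρ₁ = 7.4/11.6 = 0.6379, L₁ = ρ₁/(1-ρ₁) = λ/(μ₁-λ) = 7.4/4.20 = 1.7619
Station 2: ρ₂ = 7.4/9.3 = 0.7957, L₂ = ρ₂/(1-ρ₂) = λ/(μ₂-λ) = 7.4/1.90 = 3.8947
Total: L = L₁ + L₂ = 1.7619 + 3.8947 = 5.6566
W = L/λ = 5.6566/7.4 = 0.7644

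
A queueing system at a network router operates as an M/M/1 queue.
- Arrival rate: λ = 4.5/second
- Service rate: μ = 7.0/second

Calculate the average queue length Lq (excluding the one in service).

ρ = λ/μ = 4.5/7.0 = 0.6429
For M/M/1: Lq = λ²/(μ(μ-λ))
Lq = 20.25/(7.0 × 2.50)
Lq = 1.1571 packets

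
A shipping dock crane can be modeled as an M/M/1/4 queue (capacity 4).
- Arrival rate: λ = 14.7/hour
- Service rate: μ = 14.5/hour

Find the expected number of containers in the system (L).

ρ = λ/μ = 14.7/14.5 = 1.0138
P₀ = (1-ρ)/(1-ρ^(K+1)) = (1-1.0138)/(1-1.0138^5) = -0.01380/-0.07093 = 0.1946
P_K = P₀×ρ^K = 0.19456 × 1.0138^4 = 0.19456 × 1.0564 = 0.2055
L = ρ[1 - (K+1)ρ^K + Kρ^(K+1)] / [(1-ρ)(1-ρ^(K+1))]
L = 1.0138 × (1 - 5×1.05635319 + 4×1.07093086) / ((1 - 1.0138) × (1 - 1.07093086)) = 2.0274 containers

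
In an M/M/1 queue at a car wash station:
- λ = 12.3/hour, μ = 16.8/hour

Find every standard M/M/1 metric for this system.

Step 1: ρ = λ/μ = 12.3/16.8 = 0.7321
Step 2: L = λ/(μ-λ) = 12.3/4.50 = 2.7333
Step 3: Lq = λ²/(μ(μ-λ)) = 151.29/(16.8×4.50) = 2.0012
Step 4: W = 1/(μ-λ) = 1/4.50 = 0.22222
Step 5: Wq = λ/(μ(μ-λ)) = 12.3/(16.8×4.50) = 0.1627
Step 6: P(0) = 1-ρ = 0.2679
Verify: L = λW = 12.3×0.22222 = 2.7333 ✔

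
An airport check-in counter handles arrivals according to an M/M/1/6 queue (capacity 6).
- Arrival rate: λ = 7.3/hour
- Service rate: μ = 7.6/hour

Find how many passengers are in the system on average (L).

ρ = λ/μ = 7.3/7.6 = 0.96053
P₀ = (1-ρ)/(1-ρ^(K+1)) = (1-0.96053)/(1-0.96053^7) = 0.03947/0.2456 = 0.1607
P_K = P₀×ρ^K = 0.1607 × 0.96053^6 = 0.1607 × 0.7854 = 0.1262
L = ρ[1 - (K+1)ρ^K + Kρ^(K+1)] / [(1-ρ)(1-ρ^(K+1))]
L = 0.96053 × (1 - 7×0.785354 + 6×0.754356) / ((1 - 0.96053) × (1 - 0.754356)) = 2.8391 passengers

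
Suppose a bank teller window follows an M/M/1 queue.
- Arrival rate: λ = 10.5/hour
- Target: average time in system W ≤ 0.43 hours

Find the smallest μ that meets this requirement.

For M/M/1: W = 1/(μ-λ)
Need W ≤ 0.43, so 1/(μ-λ) ≤ 0.43
μ - λ ≥ 1/0.43 = 2.3256
μ ≥ 10.5 + 2.3256 = 12.8256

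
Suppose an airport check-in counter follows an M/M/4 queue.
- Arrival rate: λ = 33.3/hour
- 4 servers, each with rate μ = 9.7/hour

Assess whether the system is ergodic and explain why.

Stability requires ρ = λ/(cμ) < 1
ρ = 33.3/(4 × 9.7) = 33.3/38.80 = 0.8582
Since 0.8582 < 1, the system is STABLE.
The servers are busy 85.82% of the time.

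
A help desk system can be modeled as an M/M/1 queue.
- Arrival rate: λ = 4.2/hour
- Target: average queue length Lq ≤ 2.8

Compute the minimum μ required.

For M/M/1: Lq = λ²/(μ(μ-λ))
Need Lq ≤ 2.8, i.e. μ(μ-λ) ≥ λ²/2.8
μ² - 4.2μ - 17.64/2.8 ≥ 0  →  μ² - 4.2μ - 6.3000 ≥ 0
Quadratic formula (positive root): μ = [λ + √(λ² + 4×6.3000)]/2
Discriminant: 17.64 + 4×6.3000 = 42.8400, √42.8400 = 6.5452
μ ≥ (4.2 + 6.5452)/2 = 5.3726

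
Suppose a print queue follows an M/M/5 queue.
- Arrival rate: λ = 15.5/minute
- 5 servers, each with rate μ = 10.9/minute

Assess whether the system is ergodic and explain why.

Stability requires ρ = λ/(cμ) < 1
ρ = 15.5/(5 × 10.9) = 15.5/54.50 = 0.2844
Since 0.2844 < 1, the system is STABLE.
The servers are busy 28.44% of the time.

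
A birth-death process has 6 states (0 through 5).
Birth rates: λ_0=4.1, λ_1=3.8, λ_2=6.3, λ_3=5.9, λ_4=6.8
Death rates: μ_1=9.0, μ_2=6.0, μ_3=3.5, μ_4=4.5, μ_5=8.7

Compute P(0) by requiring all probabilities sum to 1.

Ratios P(n)/P(0) = (λ₀···λₙ₋₁)/(μ₁···μₙ):
P(1)/P(0) = (4.1)/(9.0) = 0.4556
P(2)/P(0) = (4.1×3.8)/(9.0×6.0) = 0.2885
P(3)/P(0) = (4.1×3.8×6.3)/(9.0×6.0×3.5) = 0.5193
P(4)/P(0) = (4.1×3.8×6.3×5.9)/(9.0×6.0×3.5×4.5) = 0.6809
P(5)/P(0) = (4.1×3.8×6.3×5.9×6.8)/(9.0×6.0×3.5×4.5×8.7) = 0.5322

Normalization: ∑ P(n) = 1
P(0) × (1.0000 + 0.4556 + 0.2885 + 0.5193 + 0.6809 + 0.5322) = 1
P(0) × 3.4765 = 1
P(0) = 1/3.4765 = 0.2876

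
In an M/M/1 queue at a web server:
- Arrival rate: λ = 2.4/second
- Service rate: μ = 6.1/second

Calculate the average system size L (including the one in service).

ρ = λ/μ = 2.4/6.1 = 0.3934
For M/M/1: L = λ/(μ-λ)
L = 2.4/(6.1-2.4) = 2.4/3.70
L = 0.6486 requests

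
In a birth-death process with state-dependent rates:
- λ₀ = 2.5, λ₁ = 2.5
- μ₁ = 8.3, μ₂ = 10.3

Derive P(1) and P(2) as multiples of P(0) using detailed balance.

Balance equations:
State 0: λ₀P₀ = μ₁P₁ → P₁ = (λ₀/μ₁)P₀ = (2.5/8.3)P₀ = 0.3012P₀
State 1: P₂ = (λ₀λ₁)/(μ₁μ₂)P₀ = (2.5×2.5)/(8.3×10.3)P₀ = 0.07311P₀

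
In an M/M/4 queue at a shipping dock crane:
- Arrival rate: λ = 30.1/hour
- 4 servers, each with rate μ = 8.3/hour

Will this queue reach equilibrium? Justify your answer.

Stability requires ρ = λ/(cμ) < 1
ρ = 30.1/(4 × 8.3) = 30.1/33.20 = 0.9066
Since 0.9066 < 1, the system is STABLE.
The servers are busy 90.66% of the time.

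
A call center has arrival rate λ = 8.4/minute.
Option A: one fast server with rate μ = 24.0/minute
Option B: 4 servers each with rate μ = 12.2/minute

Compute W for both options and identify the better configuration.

Option A: single server μ = 24.0 (M/M/1)
  ρ_A = 8.4/24.0 = 0.3500
  W_A = 1/(μ-λ) = 1/(24.0-8.4) = 1/15.60 = 0.06410

Option B: 4 servers μ = 12.2 (M/M/4)
  ρ_B = λ/(cμ) = 8.4/(4×12.2) = 0.1721
  Offered load a = λ/μ = cρ = 8.4/12.2 = 0.6885
  P₀ = [ Σₙ₌₀^3 aⁿ/n! + a^4/(4!(1-ρ)) ]⁻¹
  Σ = a^0/0! + a^1/1! + a^2/2! + a^3/3! = 1.0000 + 0.68852 + 0.23703 + 0.054401 = 1.9800
  a^4/(4!(1-ρ)) = 0.2247/(24 × 0.8279) = 0.01131
  P₀ = 1/(1.9800 + 0.01131) = 0.5022
  Lq = P₀·a^4·ρ / (4!(1-ρ)²) = 0.5022 × 0.2247 × 0.1721 / (24 × 0.6854) = 0.001181
  Wq_B = Lq/λ = 0.001181/8.4 = 0.0001406
  W_B = Wq_B + 1/μ = 0.0001406 + 0.08197 = 0.08211

Since W_A = 0.06410 < W_B = 0.08211, Option A (single fast server) has the shorter time in system.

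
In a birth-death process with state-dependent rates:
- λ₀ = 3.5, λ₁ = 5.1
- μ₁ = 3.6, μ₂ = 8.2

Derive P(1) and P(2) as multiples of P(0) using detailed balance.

Balance equations:
State 0: λ₀P₀ = μ₁P₁ → P₁ = (λ₀/μ₁)P₀ = (3.5/3.6)P₀ = 0.9722P₀
State 1: P₂ = (λ₀λ₁)/(μ₁μ₂)P₀ = (3.5×5.1)/(3.6×8.2)P₀ = 0.6047P₀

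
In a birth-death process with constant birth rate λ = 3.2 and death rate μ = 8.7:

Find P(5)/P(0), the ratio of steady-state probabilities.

For constant rates: P(n)/P(0) = (λ/μ)^n
P(5)/P(0) = (3.2/8.7)^5 = 0.367816^5 = 0.006732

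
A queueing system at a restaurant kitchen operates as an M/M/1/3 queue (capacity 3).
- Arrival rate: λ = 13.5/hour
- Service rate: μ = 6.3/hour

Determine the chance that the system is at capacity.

ρ = λ/μ = 13.5/6.3 = 2.1429
P₀ = (1-ρ)/(1-ρ^(K+1)) = (1-2.1429)/(1-2.1429^4) = -1.1429/-20.0867 = 0.05690
P_K = P₀×ρ^K = 0.05690 × 2.1429^3 = 0.05690 × 9.8402 = 0.5599
Blocking probability = 55.99%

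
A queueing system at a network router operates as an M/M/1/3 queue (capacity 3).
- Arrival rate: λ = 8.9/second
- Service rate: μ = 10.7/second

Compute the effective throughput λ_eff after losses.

ρ = λ/μ = 8.9/10.7 = 0.831776
P₀ = (1-ρ)/(1-ρ^(K+1)) = (1-0.831776)/(1-0.831776^4) = 0.1682/0.5213 = 0.3227
P_K = P₀×ρ^K = 0.3227 × 0.831776^3 = 0.3227 × 0.5755 = 0.1857
λ_eff = λ(1-P_K) = 8.9 × (1 - 0.18569) = 8.9 × 0.81431 = 7.2474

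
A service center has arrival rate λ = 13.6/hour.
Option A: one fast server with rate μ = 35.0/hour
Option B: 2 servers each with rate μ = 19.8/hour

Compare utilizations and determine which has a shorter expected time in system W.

Option A: single server μ = 35.0 (M/M/1)
  ρ_A = 13.6/35.0 = 0.3886
  W_A = 1/(μ-λ) = 1/(35.0-13.6) = 1/21.40 = 0.04673

Option B: 2 servers μ = 19.8 (M/M/2)
  ρ_B = λ/(cμ) = 13.6/(2×19.8) = 0.3434
  Offered load a = λ/μ = cρ = 13.6/19.8 = 0.6869
  P₀ = [ Σₙ₌₀^1 aⁿ/n! + a^2/(2!(1-ρ)) ]⁻¹
  Σ = a^0/0! + a^1/1! = 1.0000 + 0.6869 = 1.6869
  a^2/(2!(1-ρ)) = 0.4718/(2 × 0.6566) = 0.3593
  P₀ = 1/(1.6869 + 0.3593) = 0.4887
  Lq = P₀·a^2·ρ / (2!(1-ρ)²) = 0.48872 × 0.47179 × 0.34343 / (2 × 0.43108) = 0.09185
  Wq_B = Lq/λ = 0.091847/13.6 = 0.006753
  W_B = Wq_B + 1/μ = 0.006753 + 0.05051 = 0.05726

Since W_A = 0.04673 < W_B = 0.05726, Option A (single fast server) has the shorter time in system.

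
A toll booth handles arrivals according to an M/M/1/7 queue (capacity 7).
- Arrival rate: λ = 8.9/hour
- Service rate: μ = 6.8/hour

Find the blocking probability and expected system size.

ρ = λ/μ = 8.9/6.8 = 1.30882
P₀ = (1-ρ)/(1-ρ^(K+1)) = (1-1.30882)/(1-1.30882^8) = -0.30882/-7.6107 = 0.04058
P_K = P₀×ρ^K = 0.04058 × 1.30882^7 = 0.04058 × 6.5790 = 0.2670
Blocking probability P_7 = 0.2670 (26.70%)
L = ρ[1 - (K+1)ρ^K + Kρ^(K+1)] / [(1-ρ)(1-ρ^(K+1))]
L = 1.30882 × (1 - 8×6.57899 + 7×8.61072) / ((1 - 1.30882) × (1 - 8.61072)) = 4.8130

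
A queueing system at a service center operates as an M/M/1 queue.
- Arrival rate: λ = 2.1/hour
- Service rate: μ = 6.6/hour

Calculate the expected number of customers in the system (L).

ρ = λ/μ = 2.1/6.6 = 0.3182
For M/M/1: L = λ/(μ-λ)
L = 2.1/(6.6-2.1) = 2.1/4.50
L = 0.4667 customers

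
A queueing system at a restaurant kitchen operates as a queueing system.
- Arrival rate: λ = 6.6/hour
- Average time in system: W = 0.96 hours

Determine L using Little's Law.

Little's Law: L = λW
L = 6.6 × 0.96 = 6.3360 orders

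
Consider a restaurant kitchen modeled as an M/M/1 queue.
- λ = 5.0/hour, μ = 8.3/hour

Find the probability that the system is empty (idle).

ρ = λ/μ = 5.0/8.3 = 0.6024
P(0) = 1 - ρ = 1 - 0.6024 = 0.3976
The server is idle 39.76% of the time.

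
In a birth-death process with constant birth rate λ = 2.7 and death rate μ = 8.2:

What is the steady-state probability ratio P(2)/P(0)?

For constant rates: P(n)/P(0) = (λ/μ)^n
P(2)/P(0) = (2.7/8.2)^2 = 0.3293^2 = 0.1084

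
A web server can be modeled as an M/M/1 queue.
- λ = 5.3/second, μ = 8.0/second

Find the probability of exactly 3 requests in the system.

ρ = λ/μ = 5.3/8.0 = 0.6625
P(n) = (1-ρ)ρⁿ
P(3) = (1-0.6625) × 0.6625^3
P(3) = 0.33750 × 0.29078
P(3) = 0.09814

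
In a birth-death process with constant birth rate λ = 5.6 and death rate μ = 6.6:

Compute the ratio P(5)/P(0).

For constant rates: P(n)/P(0) = (λ/μ)^n
P(5)/P(0) = (5.6/6.6)^5 = 0.8485^5 = 0.4398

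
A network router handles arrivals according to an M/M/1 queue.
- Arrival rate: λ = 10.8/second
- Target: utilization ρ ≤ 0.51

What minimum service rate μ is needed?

ρ = λ/μ, so μ = λ/ρ
μ ≥ 10.8/0.51 = 21.1765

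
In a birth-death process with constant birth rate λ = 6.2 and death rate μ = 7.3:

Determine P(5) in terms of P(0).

For constant rates: P(n)/P(0) = (λ/μ)^n
P(5)/P(0) = (6.2/7.3)^5 = 0.8493^5 = 0.4419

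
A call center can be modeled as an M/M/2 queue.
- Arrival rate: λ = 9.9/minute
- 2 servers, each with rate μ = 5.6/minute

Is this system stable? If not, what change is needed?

Stability requires ρ = λ/(cμ) < 1
ρ = 9.9/(2 × 5.6) = 9.9/11.20 = 0.8839
Since 0.8839 < 1, the system is STABLE.
The servers are busy 88.39% of the time.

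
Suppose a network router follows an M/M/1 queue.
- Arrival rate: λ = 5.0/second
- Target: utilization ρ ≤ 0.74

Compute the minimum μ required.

ρ = λ/μ, so μ = λ/ρ
μ ≥ 5.0/0.74 = 6.7568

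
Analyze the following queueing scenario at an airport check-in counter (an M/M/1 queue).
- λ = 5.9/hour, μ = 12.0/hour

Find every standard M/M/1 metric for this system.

Step 1: ρ = λ/μ = 5.9/12.0 = 0.4917
Step 2: L = λ/(μ-λ) = 5.9/6.10 = 0.9672
Step 3: Lq = λ²/(μ(μ-λ)) = 34.81/(12.0×6.10) = 0.4755
Step 4: W = 1/(μ-λ) = 1/6.10 = 0.16393
Step 5: Wq = λ/(μ(μ-λ)) = 5.9/(12.0×6.10) = 0.08060
Step 6: P(0) = 1-ρ = 0.5083
Verify: L = λW = 5.9×0.16393 = 0.9672 ✔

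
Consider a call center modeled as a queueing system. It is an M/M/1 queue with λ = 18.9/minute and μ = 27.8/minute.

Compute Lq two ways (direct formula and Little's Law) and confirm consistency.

Method 1 (direct): Lq = λ²/(μ(μ-λ)) = 357.21/(27.8 × 8.90) = 1.4437

Method 2 (Little's Law):
W = 1/(μ-λ) = 1/8.90 = 0.1123596
Wq = W - 1/μ = 0.1123596 - 0.03597122 = 0.076388
Lq = λWq = 18.9 × 0.076388 = 1.4437 ✔ (matches Method 1)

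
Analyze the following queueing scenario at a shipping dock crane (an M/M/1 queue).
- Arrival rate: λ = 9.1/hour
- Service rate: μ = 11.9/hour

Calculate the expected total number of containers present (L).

ρ = λ/μ = 9.1/11.9 = 0.7647
For M/M/1: L = λ/(μ-λ)
L = 9.1/(11.9-9.1) = 9.1/2.80
L = 3.2500 containers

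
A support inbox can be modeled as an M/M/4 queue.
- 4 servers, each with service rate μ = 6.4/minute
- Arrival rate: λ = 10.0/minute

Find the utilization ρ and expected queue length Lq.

Traffic intensity: ρ = λ/(cμ) = 10.0/(4×6.4) = 0.3906
Since ρ = 0.3906 < 1, system is stable.
Offered load a = λ/μ = cρ = 10.0/6.4 = 1.5625
P₀ = [ Σₙ₌₀^3 aⁿ/n! + a^4/(4!(1-ρ)) ]⁻¹
Σ = a^0/0! + a^1/1! + a^2/2! + a^3/3! = 1.0000 + 1.5625 + 1.2207 + 0.6358 = 4.4190
a^4/(4!(1-ρ)) = 5.9605/(24 × 0.60938) = 0.4076
P₀ = 1/(4.4190 + 0.4076) = 0.2072
Lq = P₀·a^4·ρ / (4!(1-ρ)²) = 0.2072 × 5.9605 × 0.3906 / (24 × 0.3713) = 0.05413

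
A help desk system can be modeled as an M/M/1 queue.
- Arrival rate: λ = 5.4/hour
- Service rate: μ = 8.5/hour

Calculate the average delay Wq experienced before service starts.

First, compute utilization: ρ = λ/μ = 5.4/8.5 = 0.6353
For M/M/1: Wq = λ/(μ(μ-λ))
Wq = 5.4/(8.5 × (8.5-5.4))
Wq = 5.4/(8.5 × 3.10)
Wq = 0.2049 hours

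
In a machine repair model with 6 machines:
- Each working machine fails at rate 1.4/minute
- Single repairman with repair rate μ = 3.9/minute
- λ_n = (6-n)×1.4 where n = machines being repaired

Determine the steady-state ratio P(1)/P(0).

P(1)/P(0) = ∏_{i=0}^{1-1} λ_i/μ_{i+1}
= (6-0)×1.4/3.9
= 2.1538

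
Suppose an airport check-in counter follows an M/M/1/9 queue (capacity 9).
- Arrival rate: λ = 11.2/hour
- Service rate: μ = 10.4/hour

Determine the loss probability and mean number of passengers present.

ρ = λ/μ = 11.2/10.4 = 1.076923
P₀ = (1-ρ)/(1-ρ^(K+1)) = (1-1.076923)/(1-1.076923^10) = -0.07692/-1.0982 = 0.07004
P_K = P₀×ρ^K = 0.07004 × 1.076923^9 = 0.07004 × 1.9483 = 0.1365
Blocking probability P_9 = 0.1365 (13.65%)
L = ρ[1 - (K+1)ρ^K + Kρ^(K+1)] / [(1-ρ)(1-ρ^(K+1))]
L = 1.076923 × (1 - 10×1.948327 + 9×2.098198) / ((1 - 1.076923) × (1 - 2.098198)) = 5.1058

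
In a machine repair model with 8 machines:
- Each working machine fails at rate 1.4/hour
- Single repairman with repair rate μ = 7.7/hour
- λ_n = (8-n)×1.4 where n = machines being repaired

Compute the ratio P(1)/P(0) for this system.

P(1)/P(0) = ∏_{i=0}^{1-1} λ_i/μ_{i+1}
= (8-0)×1.4/7.7
= 1.4545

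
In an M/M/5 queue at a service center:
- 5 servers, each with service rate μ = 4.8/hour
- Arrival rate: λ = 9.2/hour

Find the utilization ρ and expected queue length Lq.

Traffic intensity: ρ = λ/(cμ) = 9.2/(5×4.8) = 0.3833
Since ρ = 0.3833 < 1, system is stable.
Offered load a = λ/μ = cρ = 9.2/4.8 = 1.9167
P₀ = [ Σₙ₌₀^4 aⁿ/n! + a^5/(5!(1-ρ)) ]⁻¹
Σ = a^0/0! + a^1/1! + a^2/2! + a^3/3! + a^4/4! = 1.0000 + 1.9167 + 1.8368 + 1.1735 + 0.5623 = 6.4893
a^5/(5!(1-ρ)) = 25.8662/(120 × 0.6167) = 0.3495
P₀ = 1/(6.4893 + 0.3495) = 0.1462
Lq = P₀·a^5·ρ / (5!(1-ρ)²) = 0.14622 × 25.8662 × 0.38333 / (120 × 0.38028) = 0.03177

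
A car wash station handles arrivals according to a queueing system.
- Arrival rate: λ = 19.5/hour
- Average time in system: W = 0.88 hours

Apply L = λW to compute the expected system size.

Little's Law: L = λW
L = 19.5 × 0.88 = 17.1600 cars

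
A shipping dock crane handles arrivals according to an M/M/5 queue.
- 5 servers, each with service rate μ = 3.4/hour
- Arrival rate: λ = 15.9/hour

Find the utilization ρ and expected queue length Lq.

Traffic intensity: ρ = λ/(cμ) = 15.9/(5×3.4) = 0.9353
Since ρ = 0.9353 < 1, system is stable.
Offered load a = λ/μ = cρ = 15.9/3.4 = 4.6765
P₀ = [ Σₙ₌₀^4 aⁿ/n! + a^5/(5!(1-ρ)) ]⁻¹
Σ = a^0/0! + a^1/1! + a^2/2! + a^3/3! + a^4/4! = 1.0000 + 4.6765 + 10.9347 + 17.0452 + 19.9279 = 53.5843
a^5/(5!(1-ρ)) = 2236.6140/(120 × 0.06470588) = 288.0488
P₀ = 1/(53.5843 + 288.0488) = 0.002927
Lq = P₀·a^5·ρ / (5!(1-ρ)²) = 0.00292712 × 2236.6140 × 0.935294 / (120 × 0.00418685) = 12.1874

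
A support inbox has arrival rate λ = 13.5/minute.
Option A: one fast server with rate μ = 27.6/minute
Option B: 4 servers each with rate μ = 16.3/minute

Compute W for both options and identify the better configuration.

Option A: single server μ = 27.6 (M/M/1)
  ρ_A = 13.5/27.6 = 0.4891
  W_A = 1/(μ-λ) = 1/(27.6-13.5) = 1/14.10 = 0.07092

Option B: 4 servers μ = 16.3 (M/M/4)
  ρ_B = λ/(cμ) = 13.5/(4×16.3) = 0.2071
  Offered load a = λ/μ = cρ = 13.5/16.3 = 0.8282
  P₀ = [ Σₙ₌₀^3 aⁿ/n! + a^4/(4!(1-ρ)) ]⁻¹
  Σ = a^0/0! + a^1/1! + a^2/2! + a^3/3! = 1.0000 + 0.8282 + 0.3430 + 0.09469 = 2.2659
  a^4/(4!(1-ρ)) = 0.4705/(24 × 0.7929) = 0.02472
  P₀ = 1/(2.2659 + 0.02472) = 0.4366
  Lq = P₀·a^4·ρ / (4!(1-ρ)²) = 0.4366 × 0.4705 × 0.2071 / (24 × 0.6288) = 0.002819
  Wq_B = Lq/λ = 0.002819/13.5 = 0.0002088
  W_B = Wq_B + 1/μ = 0.0002088 + 0.06135 = 0.06156

Since W_B = 0.06156 < W_A = 0.07092, Option B (multiple servers) has the shorter time in system.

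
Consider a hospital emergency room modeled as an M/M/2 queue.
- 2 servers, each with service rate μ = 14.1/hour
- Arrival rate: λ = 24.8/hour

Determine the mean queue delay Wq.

Traffic intensity: ρ = λ/(cμ) = 24.8/(2×14.1) = 0.8794
Since ρ = 0.8794 < 1, system is stable.
Offered load a = λ/μ = cρ = 24.8/14.1 = 1.7589
P₀ = [ Σₙ₌₀^1 aⁿ/n! + a^2/(2!(1-ρ)) ]⁻¹
Σ = a^0/0! + a^1/1! = 1.0000 + 1.7589 = 2.7589
a^2/(2!(1-ρ)) = 3.09361/(2 × 0.120567) = 12.8294
P₀ = 1/(2.7589 + 12.8294) = 0.06415
Lq = P₀·a^2·ρ / (2!(1-ρ)²) = 0.0641509 × 3.09361 × 0.879433 / (2 × 0.0145365) = 6.0032
Wq = Lq/λ = 6.0032/24.8 = 0.2421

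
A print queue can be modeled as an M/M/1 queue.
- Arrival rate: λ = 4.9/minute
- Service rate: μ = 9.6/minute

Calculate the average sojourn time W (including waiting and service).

First, compute utilization: ρ = λ/μ = 4.9/9.6 = 0.5104
For M/M/1: W = 1/(μ-λ)
W = 1/(9.6-4.9) = 1/4.70
W = 0.2128 minutes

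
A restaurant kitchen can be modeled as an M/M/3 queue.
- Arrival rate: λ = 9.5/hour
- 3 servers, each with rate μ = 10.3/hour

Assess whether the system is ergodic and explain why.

Stability requires ρ = λ/(cμ) < 1
ρ = 9.5/(3 × 10.3) = 9.5/30.90 = 0.3074
Since 0.3074 < 1, the system is STABLE.
The servers are busy 30.74% of the time.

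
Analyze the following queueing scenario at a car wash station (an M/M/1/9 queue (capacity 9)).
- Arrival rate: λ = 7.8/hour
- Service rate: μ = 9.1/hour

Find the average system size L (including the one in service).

ρ = λ/μ = 7.8/9.1 = 0.85714
P₀ = (1-ρ)/(1-ρ^(K+1)) = (1-0.85714)/(1-0.85714^10) = 0.1429/0.7859 = 0.1818
P_K = P₀×ρ^K = 0.18177 × 0.85714^9 = 0.18177 × 0.24973 = 0.04539
L = ρ[1 - (K+1)ρ^K + Kρ^(K+1)] / [(1-ρ)(1-ρ^(K+1))]
L = 0.85714 × (1 - 10×0.249727 + 9×0.214051) / ((1 - 0.85714) × (1 - 0.214051)) = 3.2764 cars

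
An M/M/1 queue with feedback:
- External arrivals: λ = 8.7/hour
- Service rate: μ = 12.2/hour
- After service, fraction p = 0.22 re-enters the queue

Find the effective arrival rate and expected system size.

Effective arrival rate: λ_eff = λ/(1-p) = 8.7/(1-0.22) = 8.7/0.78 = 11.1538
ρ = λ_eff/μ = 11.1538/12.2 = 0.91425
L = ρ/(1-ρ) = 0.91425/(1-0.91425) = 10.6618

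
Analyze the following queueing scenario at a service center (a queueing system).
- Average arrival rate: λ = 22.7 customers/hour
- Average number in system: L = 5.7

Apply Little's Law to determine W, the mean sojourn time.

Little's Law: L = λW, so W = L/λ
W = 5.7/22.7 = 0.2511 hours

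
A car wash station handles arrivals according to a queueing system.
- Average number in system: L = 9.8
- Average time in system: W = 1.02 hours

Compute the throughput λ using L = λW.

Little's Law: L = λW, so λ = L/W
λ = 9.8/1.02 = 9.6078 cars/hour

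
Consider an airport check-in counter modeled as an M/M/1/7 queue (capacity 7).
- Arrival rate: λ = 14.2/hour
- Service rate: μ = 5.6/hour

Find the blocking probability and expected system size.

ρ = λ/μ = 14.2/5.6 = 2.5357
P₀ = (1-ρ)/(1-ρ^(K+1)) = (1-2.5357)/(1-2.5357^8) = -1.5357/-1708.1610 = 0.0008990
P_K = P₀×ρ^K = 0.0008990 × 2.5357^7 = 0.0008990 × 674.0391 = 0.6060
Blocking probability P_7 = 0.6060 (60.60%)
L = ρ[1 - (K+1)ρ^K + Kρ^(K+1)] / [(1-ρ)(1-ρ^(K+1))]
L = 2.5357 × (1 - 8×674.0391 + 7×1709.1610) / ((1 - 2.5357) × (1 - 1709.1610)) = 6.3535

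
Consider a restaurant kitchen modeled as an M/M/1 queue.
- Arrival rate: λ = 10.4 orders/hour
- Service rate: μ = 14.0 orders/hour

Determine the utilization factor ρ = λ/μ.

Server utilization: ρ = λ/μ
ρ = 10.4/14.0 = 0.7429
The server is busy 74.29% of the time.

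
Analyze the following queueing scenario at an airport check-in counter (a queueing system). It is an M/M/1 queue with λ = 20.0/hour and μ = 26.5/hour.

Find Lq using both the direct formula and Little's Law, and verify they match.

Method 1 (direct): Lq = λ²/(μ(μ-λ)) = 400.00/(26.5 × 6.50) = 2.3222

Method 2 (Little's Law):
W = 1/(μ-λ) = 1/6.50 = 0.15385
Wq = W - 1/μ = 0.15385 - 0.037736 = 0.11611
Lq = λWq = 20.0 × 0.11611 = 2.3222 ✔ (matches Method 1)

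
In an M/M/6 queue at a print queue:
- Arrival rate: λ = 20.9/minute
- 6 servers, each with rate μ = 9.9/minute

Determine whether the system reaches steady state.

Stability requires ρ = λ/(cμ) < 1
ρ = 20.9/(6 × 9.9) = 20.9/59.40 = 0.3519
Since 0.3519 < 1, the system is STABLE.
The servers are busy 35.19% of the time.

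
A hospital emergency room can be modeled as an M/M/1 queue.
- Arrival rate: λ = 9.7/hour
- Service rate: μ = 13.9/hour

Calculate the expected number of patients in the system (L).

ρ = λ/μ = 9.7/13.9 = 0.6978
For M/M/1: L = λ/(μ-λ)
L = 9.7/(13.9-9.7) = 9.7/4.20
L = 2.3095 patients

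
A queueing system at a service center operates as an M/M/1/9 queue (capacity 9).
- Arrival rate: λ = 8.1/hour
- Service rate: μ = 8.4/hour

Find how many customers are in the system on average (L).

ρ = λ/μ = 8.1/8.4 = 0.964286
P₀ = (1-ρ)/(1-ρ^(K+1)) = (1-0.964286)/(1-0.964286^10) = 0.03571/0.3049 = 0.1171
P_K = P₀×ρ^K = 0.11714 × 0.964286^9 = 0.11714 × 0.72086 = 0.08444
L = ρ[1 - (K+1)ρ^K + Kρ^(K+1)] / [(1-ρ)(1-ρ^(K+1))]
L = 0.964286 × (1 - 10×0.720863 + 9×0.695118) / ((1 - 0.964286) × (1 - 0.695118)) = 4.2006 customers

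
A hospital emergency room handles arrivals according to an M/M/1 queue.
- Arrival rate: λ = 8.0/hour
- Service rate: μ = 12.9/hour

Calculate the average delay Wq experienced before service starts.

First, compute utilization: ρ = λ/μ = 8.0/12.9 = 0.6202
For M/M/1: Wq = λ/(μ(μ-λ))
Wq = 8.0/(12.9 × (12.9-8.0))
Wq = 8.0/(12.9 × 4.90)
Wq = 0.1266 hours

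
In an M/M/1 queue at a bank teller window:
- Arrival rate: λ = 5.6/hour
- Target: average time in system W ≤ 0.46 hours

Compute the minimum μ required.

For M/M/1: W = 1/(μ-λ)
Need W ≤ 0.46, so 1/(μ-λ) ≤ 0.46
μ - λ ≥ 1/0.46 = 2.1739
μ ≥ 5.6 + 2.1739 = 7.7739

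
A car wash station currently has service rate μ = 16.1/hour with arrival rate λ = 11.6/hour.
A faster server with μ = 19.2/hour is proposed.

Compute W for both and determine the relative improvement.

System 1: ρ₁ = 11.6/16.1 = 0.7205, W₁ = 1/(16.1-11.6) = 0.22222
System 2: ρ₂ = 11.6/19.2 = 0.6042, W₂ = 1/(19.2-11.6) = 0.13158
Improvement: (W₁-W₂)/W₁ = (0.22222-0.13158)/0.22222 = 40.79%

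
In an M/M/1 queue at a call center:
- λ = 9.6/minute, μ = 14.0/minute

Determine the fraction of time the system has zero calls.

ρ = λ/μ = 9.6/14.0 = 0.6857
P(0) = 1 - ρ = 1 - 0.6857 = 0.3143
The server is idle 31.43% of the time.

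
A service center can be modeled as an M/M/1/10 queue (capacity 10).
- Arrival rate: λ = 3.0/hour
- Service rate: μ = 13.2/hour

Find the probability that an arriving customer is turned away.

ρ = λ/μ = 3.0/13.2 = 0.22727
P₀ = (1-ρ)/(1-ρ^(K+1)) = (1-0.22727)/(1-0.22727^11) = 0.7727/1.0000 = 0.7727
P_K = P₀×ρ^K = 0.77273 × 0.22727^10 = 0.77273 × 0.00000036764 = 2.841e-07
Blocking probability = 0.00002841%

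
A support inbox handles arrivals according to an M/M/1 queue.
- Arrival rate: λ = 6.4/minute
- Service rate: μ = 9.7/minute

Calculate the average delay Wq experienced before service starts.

First, compute utilization: ρ = λ/μ = 6.4/9.7 = 0.6598
For M/M/1: Wq = λ/(μ(μ-λ))
Wq = 6.4/(9.7 × (9.7-6.4))
Wq = 6.4/(9.7 × 3.30)
Wq = 0.1999 minutes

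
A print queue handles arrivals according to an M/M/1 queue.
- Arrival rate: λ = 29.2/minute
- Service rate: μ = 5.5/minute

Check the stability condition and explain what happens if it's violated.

Stability requires ρ = λ/(cμ) < 1
ρ = 29.2/(1 × 5.5) = 29.2/5.50 = 5.3091
Since 5.3091 ≥ 1, the system is UNSTABLE.
Queue grows without bound. Need μ > λ = 29.2.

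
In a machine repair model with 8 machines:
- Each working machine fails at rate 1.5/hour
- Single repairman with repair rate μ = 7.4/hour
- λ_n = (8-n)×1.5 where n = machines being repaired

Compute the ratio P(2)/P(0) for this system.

P(2)/P(0) = ∏_{i=0}^{2-1} λ_i/μ_{i+1}
= (8-0)×1.5/7.4 × (8-1)×1.5/7.4
= 2.3009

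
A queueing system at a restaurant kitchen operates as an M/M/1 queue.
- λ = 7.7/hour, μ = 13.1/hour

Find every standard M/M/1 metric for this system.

Step 1: ρ = λ/μ = 7.7/13.1 = 0.5878
Step 2: L = λ/(μ-λ) = 7.7/5.40 = 1.4259
Step 3: Lq = λ²/(μ(μ-λ)) = 59.29/(13.1×5.40) = 0.8381
Step 4: W = 1/(μ-λ) = 1/5.40 = 0.185185
Step 5: Wq = λ/(μ(μ-λ)) = 7.7/(13.1×5.40) = 0.1088
Step 6: P(0) = 1-ρ = 0.4122
Verify: L = λW = 7.7×0.185185 = 1.4259 ✔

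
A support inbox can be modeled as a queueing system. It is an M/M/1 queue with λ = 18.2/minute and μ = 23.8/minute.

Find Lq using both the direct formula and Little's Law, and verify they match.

Method 1 (direct): Lq = λ²/(μ(μ-λ)) = 331.24/(23.8 × 5.60) = 2.4853

Method 2 (Little's Law):
W = 1/(μ-λ) = 1/5.60 = 0.1785714
Wq = W - 1/μ = 0.1785714 - 0.04201681 = 0.136555
Lq = λWq = 18.2 × 0.136555 = 2.4853 ✔ (matches Method 1)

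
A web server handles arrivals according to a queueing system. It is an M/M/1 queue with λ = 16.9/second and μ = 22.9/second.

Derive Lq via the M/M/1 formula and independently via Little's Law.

Method 1 (direct): Lq = λ²/(μ(μ-λ)) = 285.61/(22.9 × 6.00) = 2.0787

Method 2 (Little's Law):
W = 1/(μ-λ) = 1/6.00 = 0.1667
Wq = W - 1/μ = 0.1667 - 0.04367 = 0.1230
Lq = λWq = 16.9 × 0.1230 = 2.0787 ✔ (matches Method 1)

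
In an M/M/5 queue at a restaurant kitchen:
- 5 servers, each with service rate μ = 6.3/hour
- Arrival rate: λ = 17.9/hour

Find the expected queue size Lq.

Traffic intensity: ρ = λ/(cμ) = 17.9/(5×6.3) = 0.5683
Since ρ = 0.5683 < 1, system is stable.
Offered load a = λ/μ = cρ = 17.9/6.3 = 2.8413
P₀ = [ Σₙ₌₀^4 aⁿ/n! + a^5/(5!(1-ρ)) ]⁻¹
Σ = a^0/0! + a^1/1! + a^2/2! + a^3/3! + a^4/4! = 1.0000 + 2.8413 + 4.0364 + 3.8228 + 2.7154 = 14.4159
a^5/(5!(1-ρ)) = 185.1665/(120 × 0.43175) = 3.5740
P₀ = 1/(14.4159 + 3.5740) = 0.05559
Lq = P₀·a^5·ρ / (5!(1-ρ)²) = 0.05559 × 185.1665 × 0.5683 / (120 × 0.1864) = 0.2615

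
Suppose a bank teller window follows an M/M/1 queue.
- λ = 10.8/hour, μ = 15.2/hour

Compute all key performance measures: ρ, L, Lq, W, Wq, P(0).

Step 1: ρ = λ/μ = 10.8/15.2 = 0.7105
Step 2: L = λ/(μ-λ) = 10.8/4.40 = 2.4545
Step 3: Lq = λ²/(μ(μ-λ)) = 116.64/(15.2×4.40) = 1.7440
Step 4: W = 1/(μ-λ) = 1/4.40 = 0.22727
Step 5: Wq = λ/(μ(μ-λ)) = 10.8/(15.2×4.40) = 0.1615
Step 6: P(0) = 1-ρ = 0.2895
Verify: L = λW = 10.8×0.22727 = 2.4545 ✔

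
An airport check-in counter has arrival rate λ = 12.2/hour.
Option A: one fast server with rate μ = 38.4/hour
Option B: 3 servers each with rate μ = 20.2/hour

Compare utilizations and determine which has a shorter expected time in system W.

Option A: single server μ = 38.4 (M/M/1)
  ρ_A = 12.2/38.4 = 0.3177
  W_A = 1/(μ-λ) = 1/(38.4-12.2) = 1/26.20 = 0.03817

Option B: 3 servers μ = 20.2 (M/M/3)
  ρ_B = λ/(cμ) = 12.2/(3×20.2) = 0.2013
  Offered load a = λ/μ = cρ = 12.2/20.2 = 0.6040
  P₀ = [ Σₙ₌₀^2 aⁿ/n! + a^3/(3!(1-ρ)) ]⁻¹
  Σ = a^0/0! + a^1/1! + a^2/2! = 1.0000 + 0.60396 + 0.18238 = 1.7863
  a^3/(3!(1-ρ)) = 0.2203/(6 × 0.7987) = 0.04597
  P₀ = 1/(1.7863 + 0.04597) = 0.5458
  Lq = P₀·a^3·ρ / (3!(1-ρ)²) = 0.5458 × 0.2203 × 0.2013 / (6 × 0.6379) = 0.006324
  Wq_B = Lq/λ = 0.006324/12.2 = 0.0005184
  W_B = Wq_B + 1/μ = 0.0005184 + 0.04950 = 0.05002

Since W_A = 0.03817 < W_B = 0.05002, Option A (single fast server) has the shorter time in system.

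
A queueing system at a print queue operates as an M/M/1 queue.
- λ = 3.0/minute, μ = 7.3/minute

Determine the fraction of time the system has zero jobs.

ρ = λ/μ = 3.0/7.3 = 0.4110
P(0) = 1 - ρ = 1 - 0.4110 = 0.5890
The server is idle 58.90% of the time.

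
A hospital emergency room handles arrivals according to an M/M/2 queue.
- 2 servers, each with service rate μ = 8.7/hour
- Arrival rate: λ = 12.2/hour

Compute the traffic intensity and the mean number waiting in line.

Traffic intensity: ρ = λ/(cμ) = 12.2/(2×8.7) = 0.7011
Since ρ = 0.7011 < 1, system is stable.
Offered load a = λ/μ = cρ = 12.2/8.7 = 1.4023
P₀ = [ Σₙ₌₀^1 aⁿ/n! + a^2/(2!(1-ρ)) ]⁻¹
Σ = a^0/0! + a^1/1! = 1.0000 + 1.4023 = 2.4023
a^2/(2!(1-ρ)) = 1.96644/(2 × 0.298851) = 3.2900
P₀ = 1/(2.4023 + 3.2900) = 0.1757
Lq = P₀·a^2·ρ / (2!(1-ρ)²) = 0.17568 × 1.9664 × 0.70115 / (2 × 0.089312) = 1.3560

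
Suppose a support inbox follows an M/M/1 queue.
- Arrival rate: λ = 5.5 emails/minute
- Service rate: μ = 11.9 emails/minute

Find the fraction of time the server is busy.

Server utilization: ρ = λ/μ
ρ = 5.5/11.9 = 0.4622
The server is busy 46.22% of the time.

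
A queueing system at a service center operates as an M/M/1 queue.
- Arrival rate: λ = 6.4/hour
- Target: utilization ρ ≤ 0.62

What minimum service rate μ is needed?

ρ = λ/μ, so μ = λ/ρ
μ ≥ 6.4/0.62 = 10.3226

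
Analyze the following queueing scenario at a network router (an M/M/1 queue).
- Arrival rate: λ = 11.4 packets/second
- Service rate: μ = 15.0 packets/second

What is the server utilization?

Server utilization: ρ = λ/μ
ρ = 11.4/15.0 = 0.7600
The server is busy 76.00% of the time.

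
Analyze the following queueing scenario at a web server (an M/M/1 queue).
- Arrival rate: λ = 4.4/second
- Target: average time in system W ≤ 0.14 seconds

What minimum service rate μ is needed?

For M/M/1: W = 1/(μ-λ)
Need W ≤ 0.14, so 1/(μ-λ) ≤ 0.14
μ - λ ≥ 1/0.14 = 7.1429
μ ≥ 4.4 + 7.1429 = 11.5429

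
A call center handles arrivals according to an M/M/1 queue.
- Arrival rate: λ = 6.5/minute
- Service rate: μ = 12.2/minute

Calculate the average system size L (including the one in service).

ρ = λ/μ = 6.5/12.2 = 0.5328
For M/M/1: L = λ/(μ-λ)
L = 6.5/(12.2-6.5) = 6.5/5.70
L = 1.1404 calls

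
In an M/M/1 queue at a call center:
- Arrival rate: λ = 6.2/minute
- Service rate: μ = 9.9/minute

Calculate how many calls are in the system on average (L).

ρ = λ/μ = 6.2/9.9 = 0.6263
For M/M/1: L = λ/(μ-λ)
L = 6.2/(9.9-6.2) = 6.2/3.70
L = 1.6757 calls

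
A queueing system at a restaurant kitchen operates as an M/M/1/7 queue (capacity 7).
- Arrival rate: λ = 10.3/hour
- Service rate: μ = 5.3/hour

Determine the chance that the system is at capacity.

ρ = λ/μ = 10.3/5.3 = 1.943396
P₀ = (1-ρ)/(1-ρ^(K+1)) = (1-1.943396)/(1-1.943396^8) = -0.9434/-202.4653 = 0.004660
P_K = P₀×ρ^K = 0.0046595 × 1.943396^7 = 0.0046595 × 104.6958 = 0.4878
Blocking probability = 48.78%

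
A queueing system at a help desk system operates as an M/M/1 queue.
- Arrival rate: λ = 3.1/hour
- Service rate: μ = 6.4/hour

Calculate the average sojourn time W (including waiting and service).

First, compute utilization: ρ = λ/μ = 3.1/6.4 = 0.4844
For M/M/1: W = 1/(μ-λ)
W = 1/(6.4-3.1) = 1/3.30
W = 0.3030 hours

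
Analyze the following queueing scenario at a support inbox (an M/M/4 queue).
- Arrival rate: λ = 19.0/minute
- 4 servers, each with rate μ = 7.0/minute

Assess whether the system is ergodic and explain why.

Stability requires ρ = λ/(cμ) < 1
ρ = 19.0/(4 × 7.0) = 19.0/28.00 = 0.6786
Since 0.6786 < 1, the system is STABLE.
The servers are busy 67.86% of the time.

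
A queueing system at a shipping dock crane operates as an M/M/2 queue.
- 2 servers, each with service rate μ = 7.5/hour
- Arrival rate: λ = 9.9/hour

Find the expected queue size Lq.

Traffic intensity: ρ = λ/(cμ) = 9.9/(2×7.5) = 0.6600
Since ρ = 0.6600 < 1, system is stable.
Offered load a = λ/μ = cρ = 9.9/7.5 = 1.3200
P₀ = [ Σₙ₌₀^1 aⁿ/n! + a^2/(2!(1-ρ)) ]⁻¹
Σ = a^0/0! + a^1/1! = 1.0000 + 1.3200 = 2.3200
a^2/(2!(1-ρ)) = 1.7424/(2 × 0.3400) = 2.5624
P₀ = 1/(2.3200 + 2.5624) = 0.2048
Lq = P₀·a^2·ρ / (2!(1-ρ)²) = 0.20482 × 1.7424 × 0.66000 / (2 × 0.11560) = 1.0188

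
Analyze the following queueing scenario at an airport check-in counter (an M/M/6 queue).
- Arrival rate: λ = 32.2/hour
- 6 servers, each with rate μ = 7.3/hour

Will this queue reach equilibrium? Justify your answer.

Stability requires ρ = λ/(cμ) < 1
ρ = 32.2/(6 × 7.3) = 32.2/43.80 = 0.7352
Since 0.7352 < 1, the system is STABLE.
The servers are busy 73.52% of the time.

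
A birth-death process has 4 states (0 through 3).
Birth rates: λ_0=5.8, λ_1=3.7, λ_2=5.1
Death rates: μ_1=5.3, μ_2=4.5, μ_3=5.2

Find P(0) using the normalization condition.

Ratios P(n)/P(0) = (λ₀···λₙ₋₁)/(μ₁···μₙ):
P(1)/P(0) = (5.8)/(5.3) = 1.0943
P(2)/P(0) = (5.8×3.7)/(5.3×4.5) = 0.8998
P(3)/P(0) = (5.8×3.7×5.1)/(5.3×4.5×5.2) = 0.8825

Normalization: ∑ P(n) = 1
P(0) × (1.0000 + 1.0943 + 0.8998 + 0.8825) = 1
P(0) × 3.8766 = 1
P(0) = 1/3.8766 = 0.2580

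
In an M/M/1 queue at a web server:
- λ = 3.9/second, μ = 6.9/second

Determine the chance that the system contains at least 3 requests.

ρ = λ/μ = 3.9/6.9 = 0.5652
P(N ≥ n) = ρⁿ
P(N ≥ 3) = 0.5652^3
P(N ≥ 3) = 0.1806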